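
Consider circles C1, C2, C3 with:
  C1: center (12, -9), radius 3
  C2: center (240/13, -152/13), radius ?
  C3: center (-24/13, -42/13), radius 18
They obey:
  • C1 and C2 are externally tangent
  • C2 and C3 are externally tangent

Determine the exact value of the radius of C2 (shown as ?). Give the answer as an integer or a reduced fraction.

4

1. [ext C1·C2]  r_C2² + 6r_C2 − 40 = 0  ⇒  r_C2 = 4 (r>0 drops 1)
2. [ext C2·C3]  r_C2² + 36r_C2 − 160 = 0  ⇒  r_C2 = 4 (r>0 drops 1)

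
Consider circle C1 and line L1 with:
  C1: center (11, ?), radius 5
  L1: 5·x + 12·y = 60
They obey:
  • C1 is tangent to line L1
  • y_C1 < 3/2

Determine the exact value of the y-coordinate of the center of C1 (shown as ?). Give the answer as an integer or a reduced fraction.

1. [C1‖L1]  y_C1² − (5/6)y_C1 − 175/6 = 0  ⇒  y_C1 = -5 or 35/6
2. given y_C1 < 3/2: keep -5

-5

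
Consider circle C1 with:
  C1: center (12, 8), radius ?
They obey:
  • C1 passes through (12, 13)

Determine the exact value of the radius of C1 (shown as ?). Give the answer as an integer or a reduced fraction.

5

1. [C1∋P]  r_C1² − 25 = 0  ⇒  r_C1 = 5 (r>0 drops 1)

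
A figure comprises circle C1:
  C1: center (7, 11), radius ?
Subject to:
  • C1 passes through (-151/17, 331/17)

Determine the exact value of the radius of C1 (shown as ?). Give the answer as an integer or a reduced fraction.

18

1. [C1∋P]  r_C1² − 324 = 0  ⇒  r_C1 = 18 (r>0 drops 1)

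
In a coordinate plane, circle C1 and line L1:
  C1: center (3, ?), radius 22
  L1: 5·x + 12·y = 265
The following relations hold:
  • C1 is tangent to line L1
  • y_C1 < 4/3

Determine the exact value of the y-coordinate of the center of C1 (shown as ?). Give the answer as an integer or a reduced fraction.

1. [C1‖L1]  y_C1² − (125/3)y_C1 − 134 = 0  ⇒  y_C1 = -3 or 134/3
2. given y_C1 < 4/3: keep -3

-3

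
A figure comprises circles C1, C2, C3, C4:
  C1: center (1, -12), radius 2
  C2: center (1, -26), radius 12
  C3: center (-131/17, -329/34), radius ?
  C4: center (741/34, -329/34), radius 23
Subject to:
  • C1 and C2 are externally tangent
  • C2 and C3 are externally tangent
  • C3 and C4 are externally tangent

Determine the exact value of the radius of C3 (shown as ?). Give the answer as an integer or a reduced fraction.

1. [ext C2·C3]  r_C3² + 24r_C3 − 793/4 = 0  ⇒  r_C3 = 13/2 (r>0 drops 1)
2. [ext C3·C4]  r_C3² + 46r_C3 − 1365/4 = 0  ⇒  r_C3 = 13/2 (r>0 drops 1)

13/2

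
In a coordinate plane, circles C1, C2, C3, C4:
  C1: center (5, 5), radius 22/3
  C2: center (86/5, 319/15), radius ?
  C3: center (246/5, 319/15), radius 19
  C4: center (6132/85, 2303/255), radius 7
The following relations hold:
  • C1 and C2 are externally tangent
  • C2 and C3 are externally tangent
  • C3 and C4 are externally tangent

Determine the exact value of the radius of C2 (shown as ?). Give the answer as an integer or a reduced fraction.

13

1. [ext C1·C2]  r_C2² + (44/3)r_C2 − 1079/3 = 0  ⇒  r_C2 = 13 (r>0 drops 1)
2. [ext C2·C3]  r_C2² + 38r_C2 − 663 = 0  ⇒  r_C2 = 13 (r>0 drops 1)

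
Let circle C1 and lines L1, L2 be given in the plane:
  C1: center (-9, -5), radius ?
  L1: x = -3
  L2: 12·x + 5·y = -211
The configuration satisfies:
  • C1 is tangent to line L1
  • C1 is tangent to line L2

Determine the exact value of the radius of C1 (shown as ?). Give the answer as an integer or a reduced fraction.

6

1. [C1‖L1]  r_C1² − 36 = 0  ⇒  r_C1 = 6 (r>0 drops 1)
2. [C1‖L2]  r_C1² − 36 = 0  ⇒  r_C1 = 6 (r>0 drops 1)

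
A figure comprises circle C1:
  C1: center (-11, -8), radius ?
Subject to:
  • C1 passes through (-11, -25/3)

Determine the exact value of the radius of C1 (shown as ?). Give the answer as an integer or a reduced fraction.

1. [C1∋P]  r_C1² − 1/9 = 0  ⇒  r_C1 = 1/3 (r>0 drops 1)

1/3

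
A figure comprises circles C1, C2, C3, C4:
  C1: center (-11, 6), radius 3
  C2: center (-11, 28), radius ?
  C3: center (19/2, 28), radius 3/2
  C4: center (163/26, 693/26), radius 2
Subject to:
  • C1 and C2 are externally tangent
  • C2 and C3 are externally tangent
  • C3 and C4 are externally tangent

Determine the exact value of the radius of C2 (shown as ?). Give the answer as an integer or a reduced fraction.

19

1. [ext C1·C2]  r_C2² + 6r_C2 − 475 = 0  ⇒  r_C2 = 19 (r>0 drops 1)
2. [ext C2·C3]  r_C2² + 3r_C2 − 418 = 0  ⇒  r_C2 = 19 (r>0 drops 1)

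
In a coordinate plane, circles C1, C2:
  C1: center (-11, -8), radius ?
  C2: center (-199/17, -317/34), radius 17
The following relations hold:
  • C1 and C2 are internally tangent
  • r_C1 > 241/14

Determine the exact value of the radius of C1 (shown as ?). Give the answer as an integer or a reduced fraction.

37/2

1. [int C1,C2]  r_C1² − 34r_C1 + 1147/4 = 0  ⇒  r_C1 = 31/2 or 37/2
2. given r_C1 > 241/14: keep 37/2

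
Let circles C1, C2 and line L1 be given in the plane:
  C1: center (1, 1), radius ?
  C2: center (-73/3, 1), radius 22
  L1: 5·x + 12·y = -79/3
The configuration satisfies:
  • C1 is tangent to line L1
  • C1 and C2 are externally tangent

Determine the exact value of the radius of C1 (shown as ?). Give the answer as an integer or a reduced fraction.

1. [C1‖L1]  r_C1² − 100/9 = 0  ⇒  r_C1 = 10/3 (r>0 drops 1)
2. [ext C1·C2]  r_C1² + 44r_C1 − 1420/9 = 0  ⇒  r_C1 = 10/3 (r>0 drops 1)

10/3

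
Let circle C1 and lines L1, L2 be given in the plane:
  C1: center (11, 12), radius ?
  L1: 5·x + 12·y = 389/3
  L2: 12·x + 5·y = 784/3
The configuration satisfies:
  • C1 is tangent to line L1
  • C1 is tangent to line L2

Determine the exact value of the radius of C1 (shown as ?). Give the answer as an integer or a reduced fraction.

16/3

1. [C1‖L1]  r_C1² − 256/9 = 0  ⇒  r_C1 = 16/3 (r>0 drops 1)
2. [C1‖L2]  r_C1² − 256/9 = 0  ⇒  r_C1 = 16/3 (r>0 drops 1)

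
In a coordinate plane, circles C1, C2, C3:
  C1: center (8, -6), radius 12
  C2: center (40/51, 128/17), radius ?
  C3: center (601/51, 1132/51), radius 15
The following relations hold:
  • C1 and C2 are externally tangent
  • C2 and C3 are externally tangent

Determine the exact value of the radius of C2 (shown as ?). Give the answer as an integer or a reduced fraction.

10/3

1. [ext C1·C2]  r_C2² + 24r_C2 − 820/9 = 0  ⇒  r_C2 = 10/3 (r>0 drops 1)
2. [ext C2·C3]  r_C2² + 30r_C2 − 1000/9 = 0  ⇒  r_C2 = 10/3 (r>0 drops 1)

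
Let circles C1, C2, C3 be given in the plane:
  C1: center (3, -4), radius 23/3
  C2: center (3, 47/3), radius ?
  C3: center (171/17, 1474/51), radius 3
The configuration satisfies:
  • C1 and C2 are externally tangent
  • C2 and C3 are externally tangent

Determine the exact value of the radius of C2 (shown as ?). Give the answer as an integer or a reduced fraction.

1. [ext C1·C2]  r_C2² + (46/3)r_C2 − 328 = 0  ⇒  r_C2 = 12 (r>0 drops 1)
2. [ext C2·C3]  r_C2² + 6r_C2 − 216 = 0  ⇒  r_C2 = 12 (r>0 drops 1)

12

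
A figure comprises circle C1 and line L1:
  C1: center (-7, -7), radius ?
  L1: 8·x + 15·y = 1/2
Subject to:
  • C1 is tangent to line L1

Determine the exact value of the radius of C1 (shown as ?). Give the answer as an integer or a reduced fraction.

1. [C1‖L1]  r_C1² − 361/4 = 0  ⇒  r_C1 = 19/2 (r>0 drops 1)

19/2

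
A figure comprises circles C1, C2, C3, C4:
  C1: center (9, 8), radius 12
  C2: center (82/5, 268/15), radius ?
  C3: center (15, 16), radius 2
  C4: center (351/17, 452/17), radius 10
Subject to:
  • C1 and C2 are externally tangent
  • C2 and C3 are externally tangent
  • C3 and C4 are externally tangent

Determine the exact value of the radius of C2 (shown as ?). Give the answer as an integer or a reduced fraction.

1/3

1. [ext C1·C2]  r_C2² + 24r_C2 − 73/9 = 0  ⇒  r_C2 = 1/3 (r>0 drops 1)
2. [ext C2·C3]  r_C2² + 4r_C2 − 13/9 = 0  ⇒  r_C2 = 1/3 (r>0 drops 1)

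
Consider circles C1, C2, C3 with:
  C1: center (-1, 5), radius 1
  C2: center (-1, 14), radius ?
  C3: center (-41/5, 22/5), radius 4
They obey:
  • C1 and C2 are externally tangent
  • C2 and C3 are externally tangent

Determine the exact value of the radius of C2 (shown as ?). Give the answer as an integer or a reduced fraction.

8

1. [ext C1·C2]  r_C2² + 2r_C2 − 80 = 0  ⇒  r_C2 = 8 (r>0 drops 1)
2. [ext C2·C3]  r_C2² + 8r_C2 − 128 = 0  ⇒  r_C2 = 8 (r>0 drops 1)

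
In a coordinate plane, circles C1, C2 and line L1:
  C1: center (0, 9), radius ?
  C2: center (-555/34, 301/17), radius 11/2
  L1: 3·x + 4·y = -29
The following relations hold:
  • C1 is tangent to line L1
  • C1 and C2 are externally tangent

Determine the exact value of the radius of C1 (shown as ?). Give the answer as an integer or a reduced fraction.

13

1. [C1‖L1]  r_C1² − 169 = 0  ⇒  r_C1 = 13 (r>0 drops 1)
2. [ext C1·C2]  r_C1² + 11r_C1 − 312 = 0  ⇒  r_C1 = 13 (r>0 drops 1)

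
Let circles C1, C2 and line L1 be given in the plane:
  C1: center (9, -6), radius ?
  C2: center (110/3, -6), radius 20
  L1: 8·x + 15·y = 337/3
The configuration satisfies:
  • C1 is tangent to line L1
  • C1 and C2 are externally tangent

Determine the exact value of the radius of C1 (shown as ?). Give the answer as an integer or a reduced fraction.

23/3

1. [C1‖L1]  r_C1² − 529/9 = 0  ⇒  r_C1 = 23/3 (r>0 drops 1)
2. [ext C1·C2]  r_C1² + 40r_C1 − 3289/9 = 0  ⇒  r_C1 = 23/3 (r>0 drops 1)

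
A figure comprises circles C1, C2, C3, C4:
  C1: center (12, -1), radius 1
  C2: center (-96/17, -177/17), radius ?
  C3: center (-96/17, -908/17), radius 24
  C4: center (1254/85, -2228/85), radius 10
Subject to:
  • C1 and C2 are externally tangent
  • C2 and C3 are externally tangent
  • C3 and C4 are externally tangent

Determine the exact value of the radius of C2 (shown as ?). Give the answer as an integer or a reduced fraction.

19

1. [ext C1·C2]  r_C2² + 2r_C2 − 399 = 0  ⇒  r_C2 = 19 (r>0 drops 1)
2. [ext C2·C3]  r_C2² + 48r_C2 − 1273 = 0  ⇒  r_C2 = 19 (r>0 drops 1)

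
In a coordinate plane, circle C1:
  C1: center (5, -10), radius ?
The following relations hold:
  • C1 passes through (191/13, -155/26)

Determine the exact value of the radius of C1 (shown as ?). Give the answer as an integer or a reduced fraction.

1. [C1∋P]  r_C1² − 441/4 = 0  ⇒  r_C1 = 21/2 (r>0 drops 1)

21/2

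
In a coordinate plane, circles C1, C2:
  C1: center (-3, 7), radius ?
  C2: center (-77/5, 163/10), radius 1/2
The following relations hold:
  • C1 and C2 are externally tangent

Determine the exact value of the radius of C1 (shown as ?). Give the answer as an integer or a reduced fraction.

1. [ext C1·C2]  r_C1² + 1r_C1 − 240 = 0  ⇒  r_C1 = 15 (r>0 drops 1)

15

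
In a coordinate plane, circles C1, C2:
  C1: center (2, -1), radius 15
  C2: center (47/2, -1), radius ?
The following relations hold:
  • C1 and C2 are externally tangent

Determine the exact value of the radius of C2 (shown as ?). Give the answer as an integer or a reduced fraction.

13/2

1. [ext C1·C2]  r_C2² + 30r_C2 − 949/4 = 0  ⇒  r_C2 = 13/2 (r>0 drops 1)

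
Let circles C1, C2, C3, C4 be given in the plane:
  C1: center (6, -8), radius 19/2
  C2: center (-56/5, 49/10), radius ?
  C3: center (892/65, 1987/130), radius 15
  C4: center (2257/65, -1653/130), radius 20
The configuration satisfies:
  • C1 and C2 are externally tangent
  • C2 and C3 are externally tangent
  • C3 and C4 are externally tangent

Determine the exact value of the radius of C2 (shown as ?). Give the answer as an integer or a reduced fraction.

12

1. [ext C1·C2]  r_C2² + 19r_C2 − 372 = 0  ⇒  r_C2 = 12 (r>0 drops 1)
2. [ext C2·C3]  r_C2² + 30r_C2 − 504 = 0  ⇒  r_C2 = 12 (r>0 drops 1)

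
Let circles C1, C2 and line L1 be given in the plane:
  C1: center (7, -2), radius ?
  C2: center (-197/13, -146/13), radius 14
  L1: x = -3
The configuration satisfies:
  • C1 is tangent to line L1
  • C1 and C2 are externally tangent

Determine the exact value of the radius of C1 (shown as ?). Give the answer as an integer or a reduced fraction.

10

1. [C1‖L1]  r_C1² − 100 = 0  ⇒  r_C1 = 10 (r>0 drops 1)
2. [ext C1·C2]  r_C1² + 28r_C1 − 380 = 0  ⇒  r_C1 = 10 (r>0 drops 1)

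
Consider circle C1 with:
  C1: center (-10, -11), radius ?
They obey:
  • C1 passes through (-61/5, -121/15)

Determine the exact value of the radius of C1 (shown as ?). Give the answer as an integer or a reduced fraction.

11/3

1. [C1∋P]  r_C1² − 121/9 = 0  ⇒  r_C1 = 11/3 (r>0 drops 1)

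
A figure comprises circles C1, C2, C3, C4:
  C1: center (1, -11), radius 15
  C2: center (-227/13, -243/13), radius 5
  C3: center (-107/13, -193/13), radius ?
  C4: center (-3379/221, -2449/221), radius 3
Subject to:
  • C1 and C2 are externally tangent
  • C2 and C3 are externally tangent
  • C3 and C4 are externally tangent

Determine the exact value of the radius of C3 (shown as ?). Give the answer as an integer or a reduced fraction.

1. [ext C2·C3]  r_C3² + 10r_C3 − 75 = 0  ⇒  r_C3 = 5 (r>0 drops 1)
2. [ext C3·C4]  r_C3² + 6r_C3 − 55 = 0  ⇒  r_C3 = 5 (r>0 drops 1)

5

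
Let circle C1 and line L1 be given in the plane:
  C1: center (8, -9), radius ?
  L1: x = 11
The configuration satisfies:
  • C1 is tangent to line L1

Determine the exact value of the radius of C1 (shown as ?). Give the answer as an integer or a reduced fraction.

1. [C1‖L1]  r_C1² − 9 = 0  ⇒  r_C1 = 3 (r>0 drops 1)

3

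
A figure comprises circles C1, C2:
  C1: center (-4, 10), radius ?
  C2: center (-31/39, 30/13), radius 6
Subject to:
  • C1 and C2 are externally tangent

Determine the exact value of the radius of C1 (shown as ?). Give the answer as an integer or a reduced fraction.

1. [ext C1·C2]  r_C1² + 12r_C1 − 301/9 = 0  ⇒  r_C1 = 7/3 (r>0 drops 1)

7/3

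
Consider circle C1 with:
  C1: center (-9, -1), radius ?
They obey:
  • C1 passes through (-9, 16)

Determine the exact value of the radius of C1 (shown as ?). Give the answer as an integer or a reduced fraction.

17

1. [C1∋P]  r_C1² − 289 = 0  ⇒  r_C1 = 17 (r>0 drops 1)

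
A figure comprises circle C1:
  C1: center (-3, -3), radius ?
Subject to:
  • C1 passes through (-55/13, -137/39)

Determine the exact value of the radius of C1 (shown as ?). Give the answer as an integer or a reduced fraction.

1. [C1∋P]  r_C1² − 16/9 = 0  ⇒  r_C1 = 4/3 (r>0 drops 1)

4/3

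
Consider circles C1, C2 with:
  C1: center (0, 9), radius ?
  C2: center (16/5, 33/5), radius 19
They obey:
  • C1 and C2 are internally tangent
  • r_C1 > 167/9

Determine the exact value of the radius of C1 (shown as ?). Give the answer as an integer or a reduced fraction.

1. [int C1,C2]  r_C1² − 38r_C1 + 345 = 0  ⇒  r_C1 = 15 or 23
2. given r_C1 > 167/9: keep 23

23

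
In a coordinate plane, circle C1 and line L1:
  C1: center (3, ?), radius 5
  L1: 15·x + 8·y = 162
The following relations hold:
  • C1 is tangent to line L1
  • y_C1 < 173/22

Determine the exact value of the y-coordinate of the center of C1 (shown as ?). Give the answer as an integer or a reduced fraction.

1. [C1‖L1]  y_C1² − (117/4)y_C1 + 101 = 0  ⇒  y_C1 = 4 or 101/4
2. given y_C1 < 173/22: keep 4

4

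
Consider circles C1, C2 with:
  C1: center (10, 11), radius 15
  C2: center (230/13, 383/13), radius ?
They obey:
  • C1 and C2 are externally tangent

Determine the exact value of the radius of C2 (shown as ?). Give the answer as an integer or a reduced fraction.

1. [ext C1·C2]  r_C2² + 30r_C2 − 175 = 0  ⇒  r_C2 = 5 (r>0 drops 1)

5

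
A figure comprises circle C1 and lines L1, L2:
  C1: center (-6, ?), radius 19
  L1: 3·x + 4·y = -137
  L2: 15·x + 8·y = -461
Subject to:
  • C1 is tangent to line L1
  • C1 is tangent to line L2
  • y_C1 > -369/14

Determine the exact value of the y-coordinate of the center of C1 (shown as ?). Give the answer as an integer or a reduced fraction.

-6

1. [C1‖L1]  y_C1² + (119/2)y_C1 + 321 = 0  ⇒  y_C1 = -107/2 or -6
2. [C1‖L2]  y_C1² + (371/4)y_C1 + 1041/2 = 0  ⇒  y_C1 = -347/4 or -6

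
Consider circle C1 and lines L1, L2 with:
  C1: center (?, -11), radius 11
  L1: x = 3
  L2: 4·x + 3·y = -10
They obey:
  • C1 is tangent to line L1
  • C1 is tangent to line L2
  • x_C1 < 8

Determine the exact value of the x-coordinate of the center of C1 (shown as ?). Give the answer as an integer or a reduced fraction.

-8

1. [C1‖L1]  x_C1² − 6x_C1 − 112 = 0  ⇒  x_C1 = -8 or 14
2. [C1‖L2]  x_C1² − (23/2)x_C1 − 156 = 0  ⇒  x_C1 = -8 or 39/2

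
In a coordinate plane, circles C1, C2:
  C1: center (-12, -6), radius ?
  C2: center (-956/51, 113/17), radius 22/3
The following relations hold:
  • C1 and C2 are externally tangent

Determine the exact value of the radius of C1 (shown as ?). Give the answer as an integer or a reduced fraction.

7

1. [ext C1·C2]  r_C1² + (44/3)r_C1 − 455/3 = 0  ⇒  r_C1 = 7 (r>0 drops 1)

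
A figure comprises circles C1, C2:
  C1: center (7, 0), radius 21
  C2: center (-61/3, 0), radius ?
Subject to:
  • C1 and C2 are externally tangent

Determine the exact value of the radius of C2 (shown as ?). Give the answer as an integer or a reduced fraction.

19/3

1. [ext C1·C2]  r_C2² + 42r_C2 − 2755/9 = 0  ⇒  r_C2 = 19/3 (r>0 drops 1)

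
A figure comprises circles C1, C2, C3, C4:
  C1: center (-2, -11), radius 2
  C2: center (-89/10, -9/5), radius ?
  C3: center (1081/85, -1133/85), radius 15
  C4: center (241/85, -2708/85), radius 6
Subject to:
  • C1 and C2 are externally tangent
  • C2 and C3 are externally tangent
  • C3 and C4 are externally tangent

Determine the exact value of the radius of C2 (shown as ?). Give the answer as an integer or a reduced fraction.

1. [ext C1·C2]  r_C2² + 4r_C2 − 513/4 = 0  ⇒  r_C2 = 19/2 (r>0 drops 1)
2. [ext C2·C3]  r_C2² + 30r_C2 − 1501/4 = 0  ⇒  r_C2 = 19/2 (r>0 drops 1)

19/2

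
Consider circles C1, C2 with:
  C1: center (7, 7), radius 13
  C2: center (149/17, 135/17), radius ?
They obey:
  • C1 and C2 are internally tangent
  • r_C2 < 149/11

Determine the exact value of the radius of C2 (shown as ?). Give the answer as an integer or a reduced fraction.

1. [int C1,C2]  r_C2² − 26r_C2 + 165 = 0  ⇒  r_C2 = 11 or 15
2. given r_C2 < 149/11: keep 11

11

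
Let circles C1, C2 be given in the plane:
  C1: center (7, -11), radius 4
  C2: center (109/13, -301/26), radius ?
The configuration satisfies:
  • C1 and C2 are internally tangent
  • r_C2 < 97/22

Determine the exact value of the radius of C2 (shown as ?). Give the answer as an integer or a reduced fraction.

5/2

1. [int C1,C2]  r_C2² − 8r_C2 + 55/4 = 0  ⇒  r_C2 = 5/2 or 11/2
2. given r_C2 < 97/22: keep 5/2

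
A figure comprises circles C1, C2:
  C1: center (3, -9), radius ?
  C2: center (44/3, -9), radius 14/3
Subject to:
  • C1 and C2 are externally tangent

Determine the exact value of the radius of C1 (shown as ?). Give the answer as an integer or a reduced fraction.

7

1. [ext C1·C2]  r_C1² + (28/3)r_C1 − 343/3 = 0  ⇒  r_C1 = 7 (r>0 drops 1)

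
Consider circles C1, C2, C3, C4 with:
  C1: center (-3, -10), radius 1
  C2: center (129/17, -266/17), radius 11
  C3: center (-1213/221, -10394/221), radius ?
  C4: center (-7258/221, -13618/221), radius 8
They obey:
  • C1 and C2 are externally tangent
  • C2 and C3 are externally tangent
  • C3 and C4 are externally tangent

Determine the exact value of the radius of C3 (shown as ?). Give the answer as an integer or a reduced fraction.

1. [ext C2·C3]  r_C3² + 22r_C3 − 1035 = 0  ⇒  r_C3 = 23 (r>0 drops 1)
2. [ext C3·C4]  r_C3² + 16r_C3 − 897 = 0  ⇒  r_C3 = 23 (r>0 drops 1)

23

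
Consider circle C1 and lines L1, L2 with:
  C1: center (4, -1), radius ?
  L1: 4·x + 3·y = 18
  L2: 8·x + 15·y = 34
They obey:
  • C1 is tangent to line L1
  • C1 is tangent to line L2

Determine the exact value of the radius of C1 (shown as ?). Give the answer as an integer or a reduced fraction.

1

1. [C1‖L1]  r_C1² − 1 = 0  ⇒  r_C1 = 1 (r>0 drops 1)
2. [C1‖L2]  r_C1² − 1 = 0  ⇒  r_C1 = 1 (r>0 drops 1)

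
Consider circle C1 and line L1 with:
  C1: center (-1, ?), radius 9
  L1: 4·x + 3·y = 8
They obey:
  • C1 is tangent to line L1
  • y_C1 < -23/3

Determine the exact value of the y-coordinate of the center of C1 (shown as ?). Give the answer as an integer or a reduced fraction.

1. [C1‖L1]  y_C1² − 8y_C1 − 209 = 0  ⇒  y_C1 = -11 or 19
2. given y_C1 < -23/3: keep -11

-11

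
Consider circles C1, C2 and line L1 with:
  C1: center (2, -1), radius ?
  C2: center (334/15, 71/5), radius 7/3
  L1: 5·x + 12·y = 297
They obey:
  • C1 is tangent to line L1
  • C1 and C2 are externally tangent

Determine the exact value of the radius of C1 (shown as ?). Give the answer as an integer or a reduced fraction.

23

1. [C1‖L1]  r_C1² − 529 = 0  ⇒  r_C1 = 23 (r>0 drops 1)
2. [ext C1·C2]  r_C1² + (14/3)r_C1 − 1909/3 = 0  ⇒  r_C1 = 23 (r>0 drops 1)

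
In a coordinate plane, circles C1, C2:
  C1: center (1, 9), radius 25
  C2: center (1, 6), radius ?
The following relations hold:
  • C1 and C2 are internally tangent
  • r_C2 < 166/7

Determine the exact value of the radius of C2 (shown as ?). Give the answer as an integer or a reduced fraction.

22

1. [int C1,C2]  r_C2² − 50r_C2 + 616 = 0  ⇒  r_C2 = 22 or 28
2. given r_C2 < 166/7: keep 22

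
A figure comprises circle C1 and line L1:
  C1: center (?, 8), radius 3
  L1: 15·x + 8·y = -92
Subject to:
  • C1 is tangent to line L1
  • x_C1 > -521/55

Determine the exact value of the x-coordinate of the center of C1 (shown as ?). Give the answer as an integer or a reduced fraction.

-7

1. [C1‖L1]  x_C1² + (104/5)x_C1 + 483/5 = 0  ⇒  x_C1 = -69/5 or -7
2. given x_C1 > -521/55: keep -7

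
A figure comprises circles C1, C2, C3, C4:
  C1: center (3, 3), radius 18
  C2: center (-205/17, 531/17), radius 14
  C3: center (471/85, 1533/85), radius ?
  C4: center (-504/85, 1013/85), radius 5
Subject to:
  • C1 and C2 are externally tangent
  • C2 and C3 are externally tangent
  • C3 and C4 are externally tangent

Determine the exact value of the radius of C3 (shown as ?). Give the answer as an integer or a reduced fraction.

8

1. [ext C2·C3]  r_C3² + 28r_C3 − 288 = 0  ⇒  r_C3 = 8 (r>0 drops 1)
2. [ext C3·C4]  r_C3² + 10r_C3 − 144 = 0  ⇒  r_C3 = 8 (r>0 drops 1)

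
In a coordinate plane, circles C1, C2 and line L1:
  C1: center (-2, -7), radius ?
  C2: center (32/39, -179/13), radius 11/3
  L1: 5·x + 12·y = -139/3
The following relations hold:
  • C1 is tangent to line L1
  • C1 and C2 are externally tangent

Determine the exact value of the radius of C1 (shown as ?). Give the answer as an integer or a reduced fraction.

1. [C1‖L1]  r_C1² − 121/9 = 0  ⇒  r_C1 = 11/3 (r>0 drops 1)
2. [ext C1·C2]  r_C1² + (22/3)r_C1 − 121/3 = 0  ⇒  r_C1 = 11/3 (r>0 drops 1)

11/3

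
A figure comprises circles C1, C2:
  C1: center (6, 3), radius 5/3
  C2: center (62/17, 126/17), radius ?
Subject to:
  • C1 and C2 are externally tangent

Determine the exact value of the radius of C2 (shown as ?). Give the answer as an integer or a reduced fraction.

1. [ext C1·C2]  r_C2² + (10/3)r_C2 − 200/9 = 0  ⇒  r_C2 = 10/3 (r>0 drops 1)

10/3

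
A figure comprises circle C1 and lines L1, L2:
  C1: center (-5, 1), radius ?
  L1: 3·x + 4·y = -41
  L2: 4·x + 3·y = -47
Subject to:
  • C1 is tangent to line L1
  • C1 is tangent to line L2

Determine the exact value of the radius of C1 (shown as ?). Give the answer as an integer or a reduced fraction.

6

1. [C1‖L1]  r_C1² − 36 = 0  ⇒  r_C1 = 6 (r>0 drops 1)
2. [C1‖L2]  r_C1² − 36 = 0  ⇒  r_C1 = 6 (r>0 drops 1)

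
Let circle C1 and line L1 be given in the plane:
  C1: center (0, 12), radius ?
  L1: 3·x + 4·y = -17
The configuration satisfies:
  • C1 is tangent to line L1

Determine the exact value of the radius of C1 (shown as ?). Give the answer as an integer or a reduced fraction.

1. [C1‖L1]  r_C1² − 169 = 0  ⇒  r_C1 = 13 (r>0 drops 1)

13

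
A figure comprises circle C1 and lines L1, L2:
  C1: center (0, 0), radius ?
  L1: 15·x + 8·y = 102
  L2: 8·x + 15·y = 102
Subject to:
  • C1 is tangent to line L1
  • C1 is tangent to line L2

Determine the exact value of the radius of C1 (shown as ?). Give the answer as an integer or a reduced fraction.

1. [C1‖L1]  r_C1² − 36 = 0  ⇒  r_C1 = 6 (r>0 drops 1)
2. [C1‖L2]  r_C1² − 36 = 0  ⇒  r_C1 = 6 (r>0 drops 1)

6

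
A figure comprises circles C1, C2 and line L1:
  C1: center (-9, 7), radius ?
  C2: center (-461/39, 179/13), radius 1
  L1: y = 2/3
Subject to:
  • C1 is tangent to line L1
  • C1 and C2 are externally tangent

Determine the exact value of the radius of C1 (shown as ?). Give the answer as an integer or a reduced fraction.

19/3

1. [C1‖L1]  r_C1² − 361/9 = 0  ⇒  r_C1 = 19/3 (r>0 drops 1)
2. [ext C1·C2]  r_C1² + 2r_C1 − 475/9 = 0  ⇒  r_C1 = 19/3 (r>0 drops 1)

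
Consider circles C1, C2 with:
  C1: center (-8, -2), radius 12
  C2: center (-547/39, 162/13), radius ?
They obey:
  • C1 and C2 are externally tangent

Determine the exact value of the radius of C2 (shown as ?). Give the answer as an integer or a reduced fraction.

1. [ext C1·C2]  r_C2² + 24r_C2 − 913/9 = 0  ⇒  r_C2 = 11/3 (r>0 drops 1)

11/3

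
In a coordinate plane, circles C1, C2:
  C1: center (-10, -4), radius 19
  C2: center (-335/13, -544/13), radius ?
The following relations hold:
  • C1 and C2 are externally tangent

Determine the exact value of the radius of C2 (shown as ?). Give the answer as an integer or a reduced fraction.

1. [ext C1·C2]  r_C2² + 38r_C2 − 1320 = 0  ⇒  r_C2 = 22 (r>0 drops 1)

22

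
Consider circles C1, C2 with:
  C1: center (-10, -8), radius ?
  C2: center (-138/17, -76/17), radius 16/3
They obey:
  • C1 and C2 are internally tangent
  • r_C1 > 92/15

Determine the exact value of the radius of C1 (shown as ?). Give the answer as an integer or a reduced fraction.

28/3

1. [int C1,C2]  r_C1² − (32/3)r_C1 + 112/9 = 0  ⇒  r_C1 = 4/3 or 28/3
2. given r_C1 > 92/15: keep 28/3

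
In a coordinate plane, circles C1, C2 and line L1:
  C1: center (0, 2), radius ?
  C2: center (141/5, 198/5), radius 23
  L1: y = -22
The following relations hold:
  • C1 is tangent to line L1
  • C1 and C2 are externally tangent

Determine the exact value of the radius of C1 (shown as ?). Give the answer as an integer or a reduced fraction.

1. [C1‖L1]  r_C1² − 576 = 0  ⇒  r_C1 = 24 (r>0 drops 1)
2. [ext C1·C2]  r_C1² + 46r_C1 − 1680 = 0  ⇒  r_C1 = 24 (r>0 drops 1)

24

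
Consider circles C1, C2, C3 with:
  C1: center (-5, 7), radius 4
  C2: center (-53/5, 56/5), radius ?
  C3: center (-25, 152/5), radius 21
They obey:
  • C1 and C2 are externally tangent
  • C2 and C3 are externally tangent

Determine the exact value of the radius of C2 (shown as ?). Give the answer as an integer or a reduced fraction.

1. [ext C1·C2]  r_C2² + 8r_C2 − 33 = 0  ⇒  r_C2 = 3 (r>0 drops 1)
2. [ext C2·C3]  r_C2² + 42r_C2 − 135 = 0  ⇒  r_C2 = 3 (r>0 drops 1)

3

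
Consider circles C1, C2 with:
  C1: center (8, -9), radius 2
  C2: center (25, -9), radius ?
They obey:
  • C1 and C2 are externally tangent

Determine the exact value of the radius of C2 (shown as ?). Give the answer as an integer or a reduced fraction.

15

1. [ext C1·C2]  r_C2² + 4r_C2 − 285 = 0  ⇒  r_C2 = 15 (r>0 drops 1)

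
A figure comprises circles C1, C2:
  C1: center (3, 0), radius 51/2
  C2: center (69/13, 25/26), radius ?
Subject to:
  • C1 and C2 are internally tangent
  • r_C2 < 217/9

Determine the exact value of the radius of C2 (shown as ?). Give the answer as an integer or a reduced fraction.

1. [int C1,C2]  r_C2² − 51r_C2 + 644 = 0  ⇒  r_C2 = 23 or 28
2. given r_C2 < 217/9: keep 23

23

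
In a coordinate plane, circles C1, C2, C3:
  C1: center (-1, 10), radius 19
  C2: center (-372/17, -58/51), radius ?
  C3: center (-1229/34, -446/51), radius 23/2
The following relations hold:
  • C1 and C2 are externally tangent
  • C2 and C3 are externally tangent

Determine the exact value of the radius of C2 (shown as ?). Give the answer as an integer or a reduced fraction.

1. [ext C1·C2]  r_C2² + 38r_C2 − 1792/9 = 0  ⇒  r_C2 = 14/3 (r>0 drops 1)
2. [ext C2·C3]  r_C2² + 23r_C2 − 1162/9 = 0  ⇒  r_C2 = 14/3 (r>0 drops 1)

14/3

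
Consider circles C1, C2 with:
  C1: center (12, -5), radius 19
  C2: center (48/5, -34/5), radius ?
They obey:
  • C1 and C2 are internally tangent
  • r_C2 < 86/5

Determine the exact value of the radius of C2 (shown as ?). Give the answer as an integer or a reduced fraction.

16

1. [int C1,C2]  r_C2² − 38r_C2 + 352 = 0  ⇒  r_C2 = 16 or 22
2. given r_C2 < 86/5: keep 16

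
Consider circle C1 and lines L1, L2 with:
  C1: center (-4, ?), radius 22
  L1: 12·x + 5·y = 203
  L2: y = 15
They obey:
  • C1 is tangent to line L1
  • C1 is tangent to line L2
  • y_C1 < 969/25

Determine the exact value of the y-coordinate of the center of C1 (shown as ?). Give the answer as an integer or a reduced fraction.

1. [C1‖L1]  y_C1² − (502/5)y_C1 − 3759/5 = 0  ⇒  y_C1 = -7 or 537/5
2. [C1‖L2]  y_C1² − 30y_C1 − 259 = 0  ⇒  y_C1 = -7 or 37

-7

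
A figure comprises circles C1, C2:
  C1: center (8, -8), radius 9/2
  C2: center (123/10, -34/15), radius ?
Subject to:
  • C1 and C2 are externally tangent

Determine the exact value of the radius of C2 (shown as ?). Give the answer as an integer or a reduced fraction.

8/3

1. [ext C1·C2]  r_C2² + 9r_C2 − 280/9 = 0  ⇒  r_C2 = 8/3 (r>0 drops 1)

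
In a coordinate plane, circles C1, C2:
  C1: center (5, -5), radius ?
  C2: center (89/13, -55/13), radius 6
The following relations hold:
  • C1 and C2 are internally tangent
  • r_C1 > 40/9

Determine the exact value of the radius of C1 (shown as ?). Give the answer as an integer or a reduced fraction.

8

1. [int C1,C2]  r_C1² − 12r_C1 + 32 = 0  ⇒  r_C1 = 4 or 8
2. given r_C1 > 40/9: keep 8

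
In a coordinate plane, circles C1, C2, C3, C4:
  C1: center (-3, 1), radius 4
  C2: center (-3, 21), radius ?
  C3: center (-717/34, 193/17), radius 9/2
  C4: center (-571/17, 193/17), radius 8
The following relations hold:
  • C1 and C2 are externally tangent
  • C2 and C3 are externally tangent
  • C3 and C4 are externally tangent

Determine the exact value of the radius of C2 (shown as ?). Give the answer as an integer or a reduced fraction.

16

1. [ext C1·C2]  r_C2² + 8r_C2 − 384 = 0  ⇒  r_C2 = 16 (r>0 drops 1)
2. [ext C2·C3]  r_C2² + 9r_C2 − 400 = 0  ⇒  r_C2 = 16 (r>0 drops 1)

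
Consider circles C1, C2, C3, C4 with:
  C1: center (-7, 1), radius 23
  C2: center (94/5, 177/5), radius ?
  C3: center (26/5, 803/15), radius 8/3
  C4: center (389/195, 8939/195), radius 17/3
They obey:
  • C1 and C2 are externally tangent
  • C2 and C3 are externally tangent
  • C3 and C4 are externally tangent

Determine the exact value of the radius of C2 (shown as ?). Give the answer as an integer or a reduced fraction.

20

1. [ext C1·C2]  r_C2² + 46r_C2 − 1320 = 0  ⇒  r_C2 = 20 (r>0 drops 1)
2. [ext C2·C3]  r_C2² + (16/3)r_C2 − 1520/3 = 0  ⇒  r_C2 = 20 (r>0 drops 1)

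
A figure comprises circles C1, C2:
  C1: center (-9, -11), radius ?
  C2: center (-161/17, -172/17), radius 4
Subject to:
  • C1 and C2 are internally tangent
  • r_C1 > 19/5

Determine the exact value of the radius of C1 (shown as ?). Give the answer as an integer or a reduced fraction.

5

1. [int C1,C2]  r_C1² − 8r_C1 + 15 = 0  ⇒  r_C1 = 3 or 5
2. given r_C1 > 19/5: keep 5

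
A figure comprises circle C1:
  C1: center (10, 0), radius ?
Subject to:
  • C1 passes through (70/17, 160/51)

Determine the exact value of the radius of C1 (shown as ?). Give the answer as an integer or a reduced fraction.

20/3

1. [C1∋P]  r_C1² − 400/9 = 0  ⇒  r_C1 = 20/3 (r>0 drops 1)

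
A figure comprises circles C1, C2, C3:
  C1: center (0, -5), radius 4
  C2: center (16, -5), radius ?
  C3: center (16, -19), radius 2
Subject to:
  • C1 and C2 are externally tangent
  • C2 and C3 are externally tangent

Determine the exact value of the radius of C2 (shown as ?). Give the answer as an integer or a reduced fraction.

1. [ext C1·C2]  r_C2² + 8r_C2 − 240 = 0  ⇒  r_C2 = 12 (r>0 drops 1)
2. [ext C2·C3]  r_C2² + 4r_C2 − 192 = 0  ⇒  r_C2 = 12 (r>0 drops 1)

12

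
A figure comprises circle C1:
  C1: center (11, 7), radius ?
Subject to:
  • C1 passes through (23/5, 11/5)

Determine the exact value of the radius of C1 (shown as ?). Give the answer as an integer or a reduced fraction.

8

1. [C1∋P]  r_C1² − 64 = 0  ⇒  r_C1 = 8 (r>0 drops 1)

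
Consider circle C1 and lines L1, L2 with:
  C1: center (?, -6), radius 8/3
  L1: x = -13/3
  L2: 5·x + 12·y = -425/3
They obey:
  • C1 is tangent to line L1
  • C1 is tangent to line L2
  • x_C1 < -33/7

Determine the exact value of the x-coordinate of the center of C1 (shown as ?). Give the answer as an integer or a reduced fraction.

1. [C1‖L1]  x_C1² + (26/3)x_C1 + 35/3 = 0  ⇒  x_C1 = -7 or -5/3
2. [C1‖L2]  x_C1² + (418/15)x_C1 + 2191/15 = 0  ⇒  x_C1 = -313/15 or -7

-7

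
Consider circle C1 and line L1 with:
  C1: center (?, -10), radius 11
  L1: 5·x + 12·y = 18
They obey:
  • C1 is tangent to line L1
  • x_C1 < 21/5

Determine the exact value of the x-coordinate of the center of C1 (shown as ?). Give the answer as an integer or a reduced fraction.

1. [C1‖L1]  x_C1² − (276/5)x_C1 − 281/5 = 0  ⇒  x_C1 = -1 or 281/5
2. given x_C1 < 21/5: keep -1

-1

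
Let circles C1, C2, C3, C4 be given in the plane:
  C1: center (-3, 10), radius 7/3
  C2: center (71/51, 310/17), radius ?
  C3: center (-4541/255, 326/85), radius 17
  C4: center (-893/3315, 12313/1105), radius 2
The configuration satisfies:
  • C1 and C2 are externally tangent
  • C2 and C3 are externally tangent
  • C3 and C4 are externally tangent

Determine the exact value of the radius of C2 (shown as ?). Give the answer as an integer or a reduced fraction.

7

1. [ext C1·C2]  r_C2² + (14/3)r_C2 − 245/3 = 0  ⇒  r_C2 = 7 (r>0 drops 1)
2. [ext C2·C3]  r_C2² + 34r_C2 − 287 = 0  ⇒  r_C2 = 7 (r>0 drops 1)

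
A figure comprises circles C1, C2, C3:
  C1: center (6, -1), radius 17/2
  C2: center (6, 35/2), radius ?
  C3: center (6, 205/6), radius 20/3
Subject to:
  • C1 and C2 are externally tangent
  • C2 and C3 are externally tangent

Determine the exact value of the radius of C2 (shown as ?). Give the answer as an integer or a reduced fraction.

1. [ext C1·C2]  r_C2² + 17r_C2 − 270 = 0  ⇒  r_C2 = 10 (r>0 drops 1)
2. [ext C2·C3]  r_C2² + (40/3)r_C2 − 700/3 = 0  ⇒  r_C2 = 10 (r>0 drops 1)

10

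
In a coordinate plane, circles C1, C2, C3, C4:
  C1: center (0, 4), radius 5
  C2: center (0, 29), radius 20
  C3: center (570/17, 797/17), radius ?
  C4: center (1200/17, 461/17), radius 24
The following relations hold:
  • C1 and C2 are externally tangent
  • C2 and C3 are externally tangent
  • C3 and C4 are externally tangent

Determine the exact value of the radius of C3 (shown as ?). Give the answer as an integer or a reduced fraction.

18

1. [ext C2·C3]  r_C3² + 40r_C3 − 1044 = 0  ⇒  r_C3 = 18 (r>0 drops 1)
2. [ext C3·C4]  r_C3² + 48r_C3 − 1188 = 0  ⇒  r_C3 = 18 (r>0 drops 1)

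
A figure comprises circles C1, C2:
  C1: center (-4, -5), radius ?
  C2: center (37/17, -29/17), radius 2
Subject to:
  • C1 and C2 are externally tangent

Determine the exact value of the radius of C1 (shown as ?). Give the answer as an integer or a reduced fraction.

5

1. [ext C1·C2]  r_C1² + 4r_C1 − 45 = 0  ⇒  r_C1 = 5 (r>0 drops 1)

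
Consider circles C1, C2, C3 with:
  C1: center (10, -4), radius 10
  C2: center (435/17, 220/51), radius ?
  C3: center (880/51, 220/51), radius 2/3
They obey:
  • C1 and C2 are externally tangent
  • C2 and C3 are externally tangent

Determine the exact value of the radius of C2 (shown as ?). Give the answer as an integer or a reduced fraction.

1. [ext C1·C2]  r_C2² + 20r_C2 − 1909/9 = 0  ⇒  r_C2 = 23/3 (r>0 drops 1)
2. [ext C2·C3]  r_C2² + (4/3)r_C2 − 69 = 0  ⇒  r_C2 = 23/3 (r>0 drops 1)

23/3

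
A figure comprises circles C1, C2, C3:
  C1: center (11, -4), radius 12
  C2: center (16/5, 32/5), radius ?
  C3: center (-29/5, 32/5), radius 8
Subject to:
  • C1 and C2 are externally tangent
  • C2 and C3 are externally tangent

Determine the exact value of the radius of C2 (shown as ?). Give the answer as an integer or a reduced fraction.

1. [ext C1·C2]  r_C2² + 24r_C2 − 25 = 0  ⇒  r_C2 = 1 (r>0 drops 1)
2. [ext C2·C3]  r_C2² + 16r_C2 − 17 = 0  ⇒  r_C2 = 1 (r>0 drops 1)

1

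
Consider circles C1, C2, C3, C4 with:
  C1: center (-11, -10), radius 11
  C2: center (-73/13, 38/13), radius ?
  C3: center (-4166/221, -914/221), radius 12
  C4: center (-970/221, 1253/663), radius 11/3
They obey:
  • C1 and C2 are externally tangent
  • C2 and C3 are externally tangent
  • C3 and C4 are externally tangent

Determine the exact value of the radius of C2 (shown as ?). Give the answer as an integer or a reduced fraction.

3

1. [ext C1·C2]  r_C2² + 22r_C2 − 75 = 0  ⇒  r_C2 = 3 (r>0 drops 1)
2. [ext C2·C3]  r_C2² + 24r_C2 − 81 = 0  ⇒  r_C2 = 3 (r>0 drops 1)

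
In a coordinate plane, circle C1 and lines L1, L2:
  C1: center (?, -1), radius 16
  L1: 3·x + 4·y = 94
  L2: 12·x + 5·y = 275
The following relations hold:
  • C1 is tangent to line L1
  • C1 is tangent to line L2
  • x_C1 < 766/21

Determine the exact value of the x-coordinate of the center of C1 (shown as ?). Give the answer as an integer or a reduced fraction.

1. [C1‖L1]  x_C1² − (196/3)x_C1 + 356 = 0  ⇒  x_C1 = 6 or 178/3
2. [C1‖L2]  x_C1² − (140/3)x_C1 + 244 = 0  ⇒  x_C1 = 6 or 122/3

6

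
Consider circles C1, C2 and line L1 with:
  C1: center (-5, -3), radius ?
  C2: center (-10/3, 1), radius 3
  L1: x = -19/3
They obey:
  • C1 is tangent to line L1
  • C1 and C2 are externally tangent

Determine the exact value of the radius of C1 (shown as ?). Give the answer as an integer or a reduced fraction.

4/3

1. [C1‖L1]  r_C1² − 16/9 = 0  ⇒  r_C1 = 4/3 (r>0 drops 1)
2. [ext C1·C2]  r_C1² + 6r_C1 − 88/9 = 0  ⇒  r_C1 = 4/3 (r>0 drops 1)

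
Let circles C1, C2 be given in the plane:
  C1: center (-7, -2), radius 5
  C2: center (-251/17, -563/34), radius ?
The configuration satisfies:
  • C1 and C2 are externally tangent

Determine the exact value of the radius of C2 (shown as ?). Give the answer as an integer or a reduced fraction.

1. [ext C1·C2]  r_C2² + 10r_C2 − 989/4 = 0  ⇒  r_C2 = 23/2 (r>0 drops 1)

23/2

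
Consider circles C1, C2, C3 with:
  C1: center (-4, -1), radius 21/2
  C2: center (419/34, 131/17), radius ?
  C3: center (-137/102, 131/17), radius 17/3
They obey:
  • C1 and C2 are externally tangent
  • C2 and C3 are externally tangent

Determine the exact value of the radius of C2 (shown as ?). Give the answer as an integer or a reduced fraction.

8

1. [ext C1·C2]  r_C2² + 21r_C2 − 232 = 0  ⇒  r_C2 = 8 (r>0 drops 1)
2. [ext C2·C3]  r_C2² + (34/3)r_C2 − 464/3 = 0  ⇒  r_C2 = 8 (r>0 drops 1)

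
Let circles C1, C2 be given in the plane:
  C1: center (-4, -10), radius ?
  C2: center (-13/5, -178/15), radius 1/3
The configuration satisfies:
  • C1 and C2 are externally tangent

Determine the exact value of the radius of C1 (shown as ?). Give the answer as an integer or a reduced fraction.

2

1. [ext C1·C2]  r_C1² + (2/3)r_C1 − 16/3 = 0  ⇒  r_C1 = 2 (r>0 drops 1)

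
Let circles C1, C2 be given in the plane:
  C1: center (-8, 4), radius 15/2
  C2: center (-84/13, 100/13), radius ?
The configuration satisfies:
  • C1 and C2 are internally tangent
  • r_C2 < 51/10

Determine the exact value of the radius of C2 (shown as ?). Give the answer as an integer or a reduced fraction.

7/2

1. [int C1,C2]  r_C2² − 15r_C2 + 161/4 = 0  ⇒  r_C2 = 7/2 or 23/2
2. given r_C2 < 51/10: keep 7/2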